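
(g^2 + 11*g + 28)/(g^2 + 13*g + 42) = (g + 4)/(g + 6)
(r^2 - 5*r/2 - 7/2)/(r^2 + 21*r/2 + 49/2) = (2*r^2 - 5*r - 7)/(2*r^2 + 21*r + 49)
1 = 1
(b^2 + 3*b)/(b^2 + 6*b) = (b + 3)/(b + 6)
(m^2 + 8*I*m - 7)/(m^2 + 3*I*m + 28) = (m + I)/(m - 4*I)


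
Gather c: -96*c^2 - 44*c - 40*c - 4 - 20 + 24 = -96*c^2 - 84*c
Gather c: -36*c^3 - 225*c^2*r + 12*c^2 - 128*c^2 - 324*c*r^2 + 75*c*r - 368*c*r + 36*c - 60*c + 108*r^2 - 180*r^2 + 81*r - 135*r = -36*c^3 + c^2*(-225*r - 116) + c*(-324*r^2 - 293*r - 24) - 72*r^2 - 54*r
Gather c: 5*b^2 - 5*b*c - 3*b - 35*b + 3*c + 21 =5*b^2 - 38*b + c*(3 - 5*b) + 21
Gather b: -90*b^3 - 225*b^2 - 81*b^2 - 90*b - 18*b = -90*b^3 - 306*b^2 - 108*b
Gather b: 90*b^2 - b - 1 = 90*b^2 - b - 1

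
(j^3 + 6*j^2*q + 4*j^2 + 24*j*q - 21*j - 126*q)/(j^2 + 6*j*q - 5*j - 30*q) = (j^2 + 4*j - 21)/(j - 5)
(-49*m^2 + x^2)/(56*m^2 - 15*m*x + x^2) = (7*m + x)/(-8*m + x)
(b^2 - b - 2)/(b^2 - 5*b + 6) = (b + 1)/(b - 3)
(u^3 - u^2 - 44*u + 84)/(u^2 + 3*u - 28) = (u^2 - 8*u + 12)/(u - 4)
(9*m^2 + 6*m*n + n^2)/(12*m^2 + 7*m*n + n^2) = (3*m + n)/(4*m + n)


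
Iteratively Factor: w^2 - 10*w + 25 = (w - 5)*(w - 5)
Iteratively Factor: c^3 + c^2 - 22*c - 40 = (c - 5)*(c^2 + 6*c + 8) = (c - 5)*(c + 2)*(c + 4)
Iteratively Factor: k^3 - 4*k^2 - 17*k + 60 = (k - 5)*(k^2 + k - 12) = (k - 5)*(k + 4)*(k - 3)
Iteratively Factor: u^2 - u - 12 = (u + 3)*(u - 4)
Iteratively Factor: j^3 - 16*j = (j - 4)*(j^2 + 4*j) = (j - 4)*(j + 4)*(j)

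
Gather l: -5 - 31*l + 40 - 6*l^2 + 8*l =-6*l^2 - 23*l + 35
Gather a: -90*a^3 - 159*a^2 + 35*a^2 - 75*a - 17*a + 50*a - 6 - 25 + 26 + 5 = -90*a^3 - 124*a^2 - 42*a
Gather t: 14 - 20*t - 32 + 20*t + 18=0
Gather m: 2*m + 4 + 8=2*m + 12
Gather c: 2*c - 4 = 2*c - 4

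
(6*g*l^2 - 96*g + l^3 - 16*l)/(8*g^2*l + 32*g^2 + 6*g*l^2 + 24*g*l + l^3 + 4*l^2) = (6*g*l - 24*g + l^2 - 4*l)/(8*g^2 + 6*g*l + l^2)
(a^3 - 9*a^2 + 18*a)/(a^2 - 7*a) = (a^2 - 9*a + 18)/(a - 7)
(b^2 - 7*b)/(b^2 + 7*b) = (b - 7)/(b + 7)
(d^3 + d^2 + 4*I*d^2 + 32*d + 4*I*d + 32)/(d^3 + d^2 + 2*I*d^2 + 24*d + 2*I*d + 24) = (d + 8*I)/(d + 6*I)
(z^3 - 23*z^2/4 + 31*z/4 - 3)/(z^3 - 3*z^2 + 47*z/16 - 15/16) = 4*(z - 4)/(4*z - 5)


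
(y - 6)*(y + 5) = y^2 - y - 30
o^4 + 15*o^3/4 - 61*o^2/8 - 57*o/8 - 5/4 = (o - 2)*(o + 1/4)*(o + 1/2)*(o + 5)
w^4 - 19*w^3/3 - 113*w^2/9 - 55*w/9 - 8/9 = (w - 8)*(w + 1/3)^2*(w + 1)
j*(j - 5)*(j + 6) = j^3 + j^2 - 30*j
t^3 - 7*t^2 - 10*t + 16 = (t - 8)*(t - 1)*(t + 2)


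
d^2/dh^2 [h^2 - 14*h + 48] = 2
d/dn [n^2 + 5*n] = 2*n + 5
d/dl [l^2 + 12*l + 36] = 2*l + 12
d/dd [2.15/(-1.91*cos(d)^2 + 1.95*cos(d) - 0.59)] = (4.1925 - 8.213*cos(d))*sin(d)/(1.91*cos(d)^2 - 1.95*cos(d) + 0.59)^2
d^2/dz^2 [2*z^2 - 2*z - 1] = 4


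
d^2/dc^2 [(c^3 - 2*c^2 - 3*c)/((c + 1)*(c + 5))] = 80/(c^3 + 15*c^2 + 75*c + 125)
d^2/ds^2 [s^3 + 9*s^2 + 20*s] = 6*s + 18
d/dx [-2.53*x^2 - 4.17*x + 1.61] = -5.06*x - 4.17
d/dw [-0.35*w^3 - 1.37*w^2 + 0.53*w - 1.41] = -1.05*w^2 - 2.74*w + 0.53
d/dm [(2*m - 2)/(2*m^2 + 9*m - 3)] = 4*(-m^2 + 2*m + 3)/(4*m^4 + 36*m^3 + 69*m^2 - 54*m + 9)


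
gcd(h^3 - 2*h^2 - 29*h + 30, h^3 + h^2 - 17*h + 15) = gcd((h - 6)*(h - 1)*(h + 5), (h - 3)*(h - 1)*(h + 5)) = h^2 + 4*h - 5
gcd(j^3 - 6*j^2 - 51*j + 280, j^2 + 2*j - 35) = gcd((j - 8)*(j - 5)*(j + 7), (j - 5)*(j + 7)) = j^2 + 2*j - 35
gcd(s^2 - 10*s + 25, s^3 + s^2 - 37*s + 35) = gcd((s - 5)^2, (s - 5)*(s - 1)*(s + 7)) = s - 5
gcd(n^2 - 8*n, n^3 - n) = n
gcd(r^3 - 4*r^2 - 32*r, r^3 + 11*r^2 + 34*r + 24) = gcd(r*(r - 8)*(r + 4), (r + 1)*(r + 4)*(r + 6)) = r + 4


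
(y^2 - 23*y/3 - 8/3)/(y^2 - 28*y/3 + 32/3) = (3*y + 1)/(3*y - 4)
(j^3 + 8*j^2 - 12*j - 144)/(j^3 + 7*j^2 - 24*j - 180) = (j - 4)/(j - 5)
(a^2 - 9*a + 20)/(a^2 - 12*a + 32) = (a - 5)/(a - 8)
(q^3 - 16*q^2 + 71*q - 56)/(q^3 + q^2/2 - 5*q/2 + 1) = 2*(q^2 - 15*q + 56)/(2*q^2 + 3*q - 2)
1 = 1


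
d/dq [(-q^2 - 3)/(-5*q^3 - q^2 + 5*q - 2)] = (-5*q^4 - 50*q^2 - 2*q + 15)/(25*q^6 + 10*q^5 - 49*q^4 + 10*q^3 + 29*q^2 - 20*q + 4)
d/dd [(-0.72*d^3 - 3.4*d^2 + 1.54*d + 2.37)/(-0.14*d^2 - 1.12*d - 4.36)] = (0.1008*d^4 + 1.6128*d^3 + 13.4412*d^2 + 30.3116*d - 4.06)/(0.0196*d^4 + 0.3136*d^3 + 2.4752*d^2 + 9.7664*d + 19.0096)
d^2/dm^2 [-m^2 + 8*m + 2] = -2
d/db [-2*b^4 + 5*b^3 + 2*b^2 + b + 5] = -8*b^3 + 15*b^2 + 4*b + 1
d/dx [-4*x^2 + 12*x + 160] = 12 - 8*x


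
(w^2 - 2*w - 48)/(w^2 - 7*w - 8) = (w + 6)/(w + 1)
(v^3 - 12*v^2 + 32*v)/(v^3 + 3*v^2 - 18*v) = (v^2 - 12*v + 32)/(v^2 + 3*v - 18)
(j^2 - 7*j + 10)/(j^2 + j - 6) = (j - 5)/(j + 3)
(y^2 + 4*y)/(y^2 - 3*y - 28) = y/(y - 7)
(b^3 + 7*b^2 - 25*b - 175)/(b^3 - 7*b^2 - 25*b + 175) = (b + 7)/(b - 7)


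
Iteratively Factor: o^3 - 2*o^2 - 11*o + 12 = (o - 1)*(o^2 - o - 12) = (o - 1)*(o + 3)*(o - 4)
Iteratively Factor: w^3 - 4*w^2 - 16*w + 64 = (w - 4)*(w^2 - 16) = (w - 4)*(w + 4)*(w - 4)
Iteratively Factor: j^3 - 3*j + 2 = (j - 1)*(j^2 + j - 2) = (j - 1)*(j + 2)*(j - 1)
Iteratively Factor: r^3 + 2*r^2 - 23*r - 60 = (r + 3)*(r^2 - r - 20) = (r - 5)*(r + 3)*(r + 4)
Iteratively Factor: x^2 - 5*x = (x)*(x - 5)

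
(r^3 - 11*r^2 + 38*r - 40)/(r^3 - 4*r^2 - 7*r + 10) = (r^2 - 6*r + 8)/(r^2 + r - 2)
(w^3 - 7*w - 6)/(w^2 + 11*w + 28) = (w^3 - 7*w - 6)/(w^2 + 11*w + 28)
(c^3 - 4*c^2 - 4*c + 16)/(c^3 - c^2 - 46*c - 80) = (c^2 - 6*c + 8)/(c^2 - 3*c - 40)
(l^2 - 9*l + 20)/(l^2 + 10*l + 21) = (l^2 - 9*l + 20)/(l^2 + 10*l + 21)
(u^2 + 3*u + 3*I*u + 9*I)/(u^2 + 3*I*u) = (u + 3)/u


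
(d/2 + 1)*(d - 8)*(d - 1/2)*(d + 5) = d^4/2 - 3*d^3/4 - 91*d^2/4 - 57*d/2 + 20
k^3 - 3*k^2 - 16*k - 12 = (k - 6)*(k + 1)*(k + 2)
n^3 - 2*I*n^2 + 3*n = n*(n - 3*I)*(n + I)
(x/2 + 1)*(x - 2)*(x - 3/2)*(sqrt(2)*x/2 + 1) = sqrt(2)*x^4/4 - 3*sqrt(2)*x^3/8 + x^3/2 - sqrt(2)*x^2 - 3*x^2/4 - 2*x + 3*sqrt(2)*x/2 + 3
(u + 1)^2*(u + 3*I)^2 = u^4 + 2*u^3 + 6*I*u^3 - 8*u^2 + 12*I*u^2 - 18*u + 6*I*u - 9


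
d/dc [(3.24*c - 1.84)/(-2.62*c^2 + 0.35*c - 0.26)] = (8.4888*c^2 - 9.6416*c - 0.1984)/(6.8644*c^4 - 1.834*c^3 + 1.4849*c^2 - 0.182*c + 0.0676)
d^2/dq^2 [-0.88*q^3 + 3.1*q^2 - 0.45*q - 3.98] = 6.2 - 5.28*q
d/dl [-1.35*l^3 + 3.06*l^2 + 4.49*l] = -4.05*l^2 + 6.12*l + 4.49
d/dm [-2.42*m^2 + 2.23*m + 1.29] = 2.23 - 4.84*m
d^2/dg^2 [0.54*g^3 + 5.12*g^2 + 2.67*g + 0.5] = 3.24*g + 10.24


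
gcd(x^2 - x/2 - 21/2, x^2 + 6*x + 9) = x + 3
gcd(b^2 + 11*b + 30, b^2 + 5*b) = b + 5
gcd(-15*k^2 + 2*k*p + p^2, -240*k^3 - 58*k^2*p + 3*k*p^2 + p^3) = 5*k + p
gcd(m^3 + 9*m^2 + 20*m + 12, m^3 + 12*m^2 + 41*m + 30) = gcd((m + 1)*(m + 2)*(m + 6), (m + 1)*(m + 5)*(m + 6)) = m^2 + 7*m + 6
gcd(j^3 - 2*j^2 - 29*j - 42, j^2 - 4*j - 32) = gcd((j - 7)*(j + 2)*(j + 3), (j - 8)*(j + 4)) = 1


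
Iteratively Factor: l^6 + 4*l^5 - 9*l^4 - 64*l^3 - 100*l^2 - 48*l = (l - 4)*(l^5 + 8*l^4 + 23*l^3 + 28*l^2 + 12*l) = (l - 4)*(l + 3)*(l^4 + 5*l^3 + 8*l^2 + 4*l) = (l - 4)*(l + 1)*(l + 3)*(l^3 + 4*l^2 + 4*l) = l*(l - 4)*(l + 1)*(l + 3)*(l^2 + 4*l + 4) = l*(l - 4)*(l + 1)*(l + 2)*(l + 3)*(l + 2)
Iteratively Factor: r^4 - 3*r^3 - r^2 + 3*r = (r + 1)*(r^3 - 4*r^2 + 3*r) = (r - 1)*(r + 1)*(r^2 - 3*r) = (r - 3)*(r - 1)*(r + 1)*(r)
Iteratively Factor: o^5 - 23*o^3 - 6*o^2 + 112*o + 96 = (o + 1)*(o^4 - o^3 - 22*o^2 + 16*o + 96) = (o + 1)*(o + 4)*(o^3 - 5*o^2 - 2*o + 24) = (o - 4)*(o + 1)*(o + 4)*(o^2 - o - 6) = (o - 4)*(o + 1)*(o + 2)*(o + 4)*(o - 3)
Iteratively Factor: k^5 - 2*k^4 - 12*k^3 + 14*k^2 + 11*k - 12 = (k + 1)*(k^4 - 3*k^3 - 9*k^2 + 23*k - 12) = (k - 1)*(k + 1)*(k^3 - 2*k^2 - 11*k + 12) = (k - 4)*(k - 1)*(k + 1)*(k^2 + 2*k - 3) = (k - 4)*(k - 1)^2*(k + 1)*(k + 3)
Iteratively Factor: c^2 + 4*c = (c)*(c + 4)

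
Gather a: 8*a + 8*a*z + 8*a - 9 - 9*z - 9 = a*(8*z + 16) - 9*z - 18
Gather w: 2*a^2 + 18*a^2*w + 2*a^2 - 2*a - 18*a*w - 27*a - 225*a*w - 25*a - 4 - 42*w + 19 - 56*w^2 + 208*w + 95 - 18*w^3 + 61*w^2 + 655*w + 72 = 4*a^2 - 54*a - 18*w^3 + 5*w^2 + w*(18*a^2 - 243*a + 821) + 182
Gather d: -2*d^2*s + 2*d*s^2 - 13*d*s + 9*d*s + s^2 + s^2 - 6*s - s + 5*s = -2*d^2*s + d*(2*s^2 - 4*s) + 2*s^2 - 2*s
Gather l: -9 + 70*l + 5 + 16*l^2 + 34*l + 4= 16*l^2 + 104*l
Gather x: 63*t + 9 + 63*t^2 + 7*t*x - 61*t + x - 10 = 63*t^2 + 2*t + x*(7*t + 1) - 1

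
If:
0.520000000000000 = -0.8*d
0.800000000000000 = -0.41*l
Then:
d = -0.65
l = -1.95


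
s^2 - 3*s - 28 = (s - 7)*(s + 4)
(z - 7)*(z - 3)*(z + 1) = z^3 - 9*z^2 + 11*z + 21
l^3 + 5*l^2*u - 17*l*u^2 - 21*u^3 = (l - 3*u)*(l + u)*(l + 7*u)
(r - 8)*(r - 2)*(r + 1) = r^3 - 9*r^2 + 6*r + 16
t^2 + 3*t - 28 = (t - 4)*(t + 7)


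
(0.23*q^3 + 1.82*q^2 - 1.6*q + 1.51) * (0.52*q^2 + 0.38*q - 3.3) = 0.1196*q^5 + 1.0338*q^4 - 0.8994*q^3 - 5.8288*q^2 + 5.8538*q - 4.983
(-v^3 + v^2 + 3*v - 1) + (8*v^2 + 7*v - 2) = -v^3 + 9*v^2 + 10*v - 3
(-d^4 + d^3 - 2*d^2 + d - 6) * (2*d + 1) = -2*d^5 + d^4 - 3*d^3 - 11*d - 6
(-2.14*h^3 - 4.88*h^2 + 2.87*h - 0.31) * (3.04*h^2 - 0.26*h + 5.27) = -6.5056*h^5 - 14.2788*h^4 - 1.2842*h^3 - 27.4062*h^2 + 15.2055*h - 1.6337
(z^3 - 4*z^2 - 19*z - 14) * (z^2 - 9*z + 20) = z^5 - 13*z^4 + 37*z^3 + 77*z^2 - 254*z - 280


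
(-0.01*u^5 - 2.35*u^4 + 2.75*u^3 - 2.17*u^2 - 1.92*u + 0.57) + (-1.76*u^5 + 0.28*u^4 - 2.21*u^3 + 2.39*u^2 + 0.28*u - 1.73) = -1.77*u^5 - 2.07*u^4 + 0.54*u^3 + 0.22*u^2 - 1.64*u - 1.16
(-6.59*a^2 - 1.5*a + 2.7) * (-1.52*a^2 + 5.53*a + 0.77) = 10.0168*a^4 - 34.1627*a^3 - 17.4733*a^2 + 13.776*a + 2.079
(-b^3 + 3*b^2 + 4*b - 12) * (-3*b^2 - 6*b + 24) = 3*b^5 - 3*b^4 - 54*b^3 + 84*b^2 + 168*b - 288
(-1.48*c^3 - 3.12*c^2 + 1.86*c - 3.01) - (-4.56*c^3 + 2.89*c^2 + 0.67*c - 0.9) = 3.08*c^3 - 6.01*c^2 + 1.19*c - 2.11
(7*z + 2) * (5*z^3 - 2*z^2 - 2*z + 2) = 35*z^4 - 4*z^3 - 18*z^2 + 10*z + 4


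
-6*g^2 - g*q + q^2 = (-3*g + q)*(2*g + q)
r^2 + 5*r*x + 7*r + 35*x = (r + 7)*(r + 5*x)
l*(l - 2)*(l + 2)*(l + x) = l^4 + l^3*x - 4*l^2 - 4*l*x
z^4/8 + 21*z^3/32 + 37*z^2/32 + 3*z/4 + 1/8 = (z/4 + 1/2)*(z/2 + 1/2)*(z + 1/4)*(z + 2)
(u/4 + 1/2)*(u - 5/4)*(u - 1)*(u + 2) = u^4/4 + 7*u^3/16 - 15*u^2/16 - u + 5/4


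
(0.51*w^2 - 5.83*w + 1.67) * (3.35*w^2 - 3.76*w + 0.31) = 1.7085*w^4 - 21.4481*w^3 + 27.6734*w^2 - 8.0865*w + 0.5177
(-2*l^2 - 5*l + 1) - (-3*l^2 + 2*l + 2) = l^2 - 7*l - 1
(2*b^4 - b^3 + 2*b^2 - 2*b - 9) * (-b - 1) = -2*b^5 - b^4 - b^3 + 11*b + 9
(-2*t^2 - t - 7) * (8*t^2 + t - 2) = -16*t^4 - 10*t^3 - 53*t^2 - 5*t + 14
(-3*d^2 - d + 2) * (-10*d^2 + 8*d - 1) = 30*d^4 - 14*d^3 - 25*d^2 + 17*d - 2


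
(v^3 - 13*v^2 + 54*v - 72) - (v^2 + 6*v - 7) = v^3 - 14*v^2 + 48*v - 65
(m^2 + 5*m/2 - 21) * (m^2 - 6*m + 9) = m^4 - 7*m^3/2 - 27*m^2 + 297*m/2 - 189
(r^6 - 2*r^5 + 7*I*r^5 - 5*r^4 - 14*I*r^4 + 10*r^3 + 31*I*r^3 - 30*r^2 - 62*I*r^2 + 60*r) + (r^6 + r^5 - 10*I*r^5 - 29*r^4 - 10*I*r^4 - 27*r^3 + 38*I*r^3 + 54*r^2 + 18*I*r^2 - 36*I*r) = 2*r^6 - r^5 - 3*I*r^5 - 34*r^4 - 24*I*r^4 - 17*r^3 + 69*I*r^3 + 24*r^2 - 44*I*r^2 + 60*r - 36*I*r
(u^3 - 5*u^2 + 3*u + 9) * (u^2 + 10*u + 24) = u^5 + 5*u^4 - 23*u^3 - 81*u^2 + 162*u + 216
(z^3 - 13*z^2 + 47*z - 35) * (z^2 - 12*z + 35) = z^5 - 25*z^4 + 238*z^3 - 1054*z^2 + 2065*z - 1225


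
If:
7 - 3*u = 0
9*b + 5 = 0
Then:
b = -5/9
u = 7/3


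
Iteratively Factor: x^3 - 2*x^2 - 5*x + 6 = (x - 3)*(x^2 + x - 2) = (x - 3)*(x + 2)*(x - 1)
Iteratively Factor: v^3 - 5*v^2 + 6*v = (v)*(v^2 - 5*v + 6) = v*(v - 3)*(v - 2)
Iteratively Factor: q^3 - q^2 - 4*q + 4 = (q + 2)*(q^2 - 3*q + 2) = (q - 2)*(q + 2)*(q - 1)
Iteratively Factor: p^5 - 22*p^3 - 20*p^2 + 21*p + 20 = (p + 1)*(p^4 - p^3 - 21*p^2 + p + 20) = (p - 5)*(p + 1)*(p^3 + 4*p^2 - p - 4) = (p - 5)*(p + 1)*(p + 4)*(p^2 - 1) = (p - 5)*(p + 1)^2*(p + 4)*(p - 1)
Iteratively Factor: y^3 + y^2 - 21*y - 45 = (y + 3)*(y^2 - 2*y - 15) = (y - 5)*(y + 3)*(y + 3)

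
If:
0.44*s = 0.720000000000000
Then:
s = 1.64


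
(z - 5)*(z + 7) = z^2 + 2*z - 35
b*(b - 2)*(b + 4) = b^3 + 2*b^2 - 8*b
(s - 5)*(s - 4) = s^2 - 9*s + 20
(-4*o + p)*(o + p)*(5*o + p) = -20*o^3 - 19*o^2*p + 2*o*p^2 + p^3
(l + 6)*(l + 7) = l^2 + 13*l + 42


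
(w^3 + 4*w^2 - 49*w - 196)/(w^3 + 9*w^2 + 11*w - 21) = (w^2 - 3*w - 28)/(w^2 + 2*w - 3)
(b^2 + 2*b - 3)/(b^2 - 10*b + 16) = (b^2 + 2*b - 3)/(b^2 - 10*b + 16)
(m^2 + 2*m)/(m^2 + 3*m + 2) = m/(m + 1)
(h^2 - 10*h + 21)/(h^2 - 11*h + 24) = (h - 7)/(h - 8)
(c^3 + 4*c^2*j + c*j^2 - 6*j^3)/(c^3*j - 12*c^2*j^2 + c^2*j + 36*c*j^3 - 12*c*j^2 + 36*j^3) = (c^3 + 4*c^2*j + c*j^2 - 6*j^3)/(j*(c^3 - 12*c^2*j + c^2 + 36*c*j^2 - 12*c*j + 36*j^2))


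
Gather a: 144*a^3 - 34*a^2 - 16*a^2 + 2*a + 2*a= 144*a^3 - 50*a^2 + 4*a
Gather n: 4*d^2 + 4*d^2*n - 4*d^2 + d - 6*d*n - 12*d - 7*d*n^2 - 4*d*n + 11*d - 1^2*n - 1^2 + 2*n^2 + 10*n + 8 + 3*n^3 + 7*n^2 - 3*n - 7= 3*n^3 + n^2*(9 - 7*d) + n*(4*d^2 - 10*d + 6)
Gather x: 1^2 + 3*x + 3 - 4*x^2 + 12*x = -4*x^2 + 15*x + 4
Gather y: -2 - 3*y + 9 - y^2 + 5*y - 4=-y^2 + 2*y + 3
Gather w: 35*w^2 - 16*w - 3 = 35*w^2 - 16*w - 3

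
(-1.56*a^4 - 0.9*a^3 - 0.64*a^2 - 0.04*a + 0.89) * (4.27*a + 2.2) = -6.6612*a^5 - 7.275*a^4 - 4.7128*a^3 - 1.5788*a^2 + 3.7123*a + 1.958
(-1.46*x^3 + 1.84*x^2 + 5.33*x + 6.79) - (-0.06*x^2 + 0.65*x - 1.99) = -1.46*x^3 + 1.9*x^2 + 4.68*x + 8.78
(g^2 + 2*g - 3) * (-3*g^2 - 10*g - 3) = -3*g^4 - 16*g^3 - 14*g^2 + 24*g + 9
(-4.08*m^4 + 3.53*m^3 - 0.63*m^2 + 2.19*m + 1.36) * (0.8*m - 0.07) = -3.264*m^5 + 3.1096*m^4 - 0.7511*m^3 + 1.7961*m^2 + 0.9347*m - 0.0952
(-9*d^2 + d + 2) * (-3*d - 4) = 27*d^3 + 33*d^2 - 10*d - 8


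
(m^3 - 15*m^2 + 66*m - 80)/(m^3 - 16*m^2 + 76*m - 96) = (m - 5)/(m - 6)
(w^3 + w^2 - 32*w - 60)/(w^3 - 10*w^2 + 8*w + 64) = (w^2 - w - 30)/(w^2 - 12*w + 32)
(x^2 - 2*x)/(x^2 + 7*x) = (x - 2)/(x + 7)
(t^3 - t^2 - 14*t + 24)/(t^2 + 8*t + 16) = (t^2 - 5*t + 6)/(t + 4)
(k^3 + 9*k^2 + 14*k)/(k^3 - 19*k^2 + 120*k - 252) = k*(k^2 + 9*k + 14)/(k^3 - 19*k^2 + 120*k - 252)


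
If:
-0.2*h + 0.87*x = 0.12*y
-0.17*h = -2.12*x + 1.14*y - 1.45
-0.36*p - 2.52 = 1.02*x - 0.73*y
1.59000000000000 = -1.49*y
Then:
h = -7.42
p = -3.91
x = -1.85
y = -1.07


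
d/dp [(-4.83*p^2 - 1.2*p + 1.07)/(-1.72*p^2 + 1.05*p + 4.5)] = (-7.1355*p^2 - 39.7892*p - 6.5235)/(2.9584*p^4 - 3.612*p^3 - 14.3775*p^2 + 9.45*p + 20.25)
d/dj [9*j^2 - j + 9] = 18*j - 1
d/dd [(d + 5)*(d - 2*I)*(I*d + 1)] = 3*I*d^2 + d*(6 + 10*I) + 15 - 2*I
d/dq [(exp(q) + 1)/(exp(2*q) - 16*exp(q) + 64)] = (-exp(q) - 10)*exp(q)/(exp(3*q) - 24*exp(2*q) + 192*exp(q) - 512)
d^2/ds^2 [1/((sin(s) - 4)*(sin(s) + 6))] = (-4*sin(s)^4 - 6*sin(s)^3 - 94*sin(s)^2 - 36*sin(s) + 56)/((sin(s) - 4)^3*(sin(s) + 6)^3)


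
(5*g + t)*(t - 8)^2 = 5*g*t^2 - 80*g*t + 320*g + t^3 - 16*t^2 + 64*t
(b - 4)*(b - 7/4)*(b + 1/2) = b^3 - 21*b^2/4 + 33*b/8 + 7/2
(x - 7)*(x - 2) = x^2 - 9*x + 14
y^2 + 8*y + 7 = (y + 1)*(y + 7)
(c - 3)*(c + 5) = c^2 + 2*c - 15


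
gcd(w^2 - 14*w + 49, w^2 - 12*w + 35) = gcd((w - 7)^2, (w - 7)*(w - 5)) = w - 7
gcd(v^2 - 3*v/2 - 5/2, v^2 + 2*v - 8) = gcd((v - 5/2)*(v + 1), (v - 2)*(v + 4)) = 1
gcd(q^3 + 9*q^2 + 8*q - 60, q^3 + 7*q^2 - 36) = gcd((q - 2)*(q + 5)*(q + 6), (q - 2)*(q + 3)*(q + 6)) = q^2 + 4*q - 12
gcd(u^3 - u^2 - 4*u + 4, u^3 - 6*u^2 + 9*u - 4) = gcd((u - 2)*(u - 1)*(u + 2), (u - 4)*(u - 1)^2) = u - 1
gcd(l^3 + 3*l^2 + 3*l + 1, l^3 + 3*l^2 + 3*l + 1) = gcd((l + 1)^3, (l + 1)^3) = l^3 + 3*l^2 + 3*l + 1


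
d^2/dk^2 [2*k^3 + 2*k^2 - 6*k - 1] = 12*k + 4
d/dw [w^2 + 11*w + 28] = 2*w + 11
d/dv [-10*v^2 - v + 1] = -20*v - 1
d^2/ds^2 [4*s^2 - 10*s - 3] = 8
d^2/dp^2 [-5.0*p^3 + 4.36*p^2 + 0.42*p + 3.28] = 8.72 - 30.0*p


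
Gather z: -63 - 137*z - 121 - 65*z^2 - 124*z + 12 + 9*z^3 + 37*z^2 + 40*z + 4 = 9*z^3 - 28*z^2 - 221*z - 168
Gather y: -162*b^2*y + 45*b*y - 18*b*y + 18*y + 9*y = y*(-162*b^2 + 27*b + 27)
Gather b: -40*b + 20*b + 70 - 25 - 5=40 - 20*b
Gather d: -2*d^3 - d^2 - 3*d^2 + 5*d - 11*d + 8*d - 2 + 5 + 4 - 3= -2*d^3 - 4*d^2 + 2*d + 4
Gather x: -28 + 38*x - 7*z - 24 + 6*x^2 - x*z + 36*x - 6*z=6*x^2 + x*(74 - z) - 13*z - 52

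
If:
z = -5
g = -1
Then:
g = -1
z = -5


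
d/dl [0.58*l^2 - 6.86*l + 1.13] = 1.16*l - 6.86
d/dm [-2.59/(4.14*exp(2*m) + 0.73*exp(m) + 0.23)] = (21.4452*exp(m) + 1.8907)*exp(m)/(4.14*exp(2*m) + 0.73*exp(m) + 0.23)^2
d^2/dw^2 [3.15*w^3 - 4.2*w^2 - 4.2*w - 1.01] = 18.9*w - 8.4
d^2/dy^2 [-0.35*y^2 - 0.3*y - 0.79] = -0.700000000000000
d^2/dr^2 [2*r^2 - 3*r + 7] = 4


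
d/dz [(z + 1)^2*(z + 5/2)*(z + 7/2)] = 4*z^3 + 24*z^2 + 87*z/2 + 47/2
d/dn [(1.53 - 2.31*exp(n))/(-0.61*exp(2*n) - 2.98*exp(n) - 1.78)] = (-1.4091*exp(2*n) + 1.8666*exp(n) + 8.6712)*exp(n)/(0.3721*exp(4*n) + 3.6356*exp(3*n) + 11.052*exp(2*n) + 10.6088*exp(n) + 3.1684)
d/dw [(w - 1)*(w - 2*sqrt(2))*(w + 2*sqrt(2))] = 3*w^2 - 2*w - 8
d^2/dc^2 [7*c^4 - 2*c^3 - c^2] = 84*c^2 - 12*c - 2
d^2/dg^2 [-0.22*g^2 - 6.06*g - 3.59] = -0.440000000000000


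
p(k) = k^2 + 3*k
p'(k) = 2*k + 3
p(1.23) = 5.20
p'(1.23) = 5.46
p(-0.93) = -1.93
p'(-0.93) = 1.14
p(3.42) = 21.96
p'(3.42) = 9.84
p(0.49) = 1.71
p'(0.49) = 3.98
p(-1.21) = -2.17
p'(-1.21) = 0.58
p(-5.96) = 17.64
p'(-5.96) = -8.92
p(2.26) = 11.89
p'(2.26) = 7.52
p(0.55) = 1.95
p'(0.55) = 4.10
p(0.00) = 0.00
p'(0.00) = 3.00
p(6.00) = 54.00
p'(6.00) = 15.00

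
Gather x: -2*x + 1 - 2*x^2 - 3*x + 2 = -2*x^2 - 5*x + 3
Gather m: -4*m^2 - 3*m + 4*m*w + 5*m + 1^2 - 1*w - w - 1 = -4*m^2 + m*(4*w + 2) - 2*w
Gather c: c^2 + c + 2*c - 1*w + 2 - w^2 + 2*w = c^2 + 3*c - w^2 + w + 2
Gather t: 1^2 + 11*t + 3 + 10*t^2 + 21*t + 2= 10*t^2 + 32*t + 6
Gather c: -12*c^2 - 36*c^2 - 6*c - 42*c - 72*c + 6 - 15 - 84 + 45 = -48*c^2 - 120*c - 48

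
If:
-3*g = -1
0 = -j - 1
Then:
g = 1/3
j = -1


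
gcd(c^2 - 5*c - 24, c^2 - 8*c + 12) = 1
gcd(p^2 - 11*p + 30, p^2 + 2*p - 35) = p - 5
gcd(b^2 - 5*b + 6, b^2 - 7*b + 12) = b - 3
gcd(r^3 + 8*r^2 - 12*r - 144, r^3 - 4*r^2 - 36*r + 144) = r^2 + 2*r - 24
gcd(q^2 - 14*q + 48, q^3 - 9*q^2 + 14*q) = 1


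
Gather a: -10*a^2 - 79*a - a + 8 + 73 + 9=-10*a^2 - 80*a + 90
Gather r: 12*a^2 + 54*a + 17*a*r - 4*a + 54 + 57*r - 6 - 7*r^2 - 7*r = 12*a^2 + 50*a - 7*r^2 + r*(17*a + 50) + 48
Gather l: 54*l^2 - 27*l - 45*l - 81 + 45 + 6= 54*l^2 - 72*l - 30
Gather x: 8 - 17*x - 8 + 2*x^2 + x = 2*x^2 - 16*x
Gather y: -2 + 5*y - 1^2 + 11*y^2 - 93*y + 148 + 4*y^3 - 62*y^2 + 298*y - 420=4*y^3 - 51*y^2 + 210*y - 275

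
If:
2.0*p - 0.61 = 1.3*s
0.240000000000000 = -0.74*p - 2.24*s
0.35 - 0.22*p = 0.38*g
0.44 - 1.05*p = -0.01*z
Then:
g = 0.81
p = 0.19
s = -0.17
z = -23.66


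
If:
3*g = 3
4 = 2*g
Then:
No Solution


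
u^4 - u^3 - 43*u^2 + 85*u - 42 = (u - 6)*(u - 1)^2*(u + 7)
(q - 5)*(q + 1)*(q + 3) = q^3 - q^2 - 17*q - 15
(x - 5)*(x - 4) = x^2 - 9*x + 20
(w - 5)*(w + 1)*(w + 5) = w^3 + w^2 - 25*w - 25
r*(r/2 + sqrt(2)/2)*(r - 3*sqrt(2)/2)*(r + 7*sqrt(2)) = r^4/2 + 13*sqrt(2)*r^3/4 - 5*r^2 - 21*sqrt(2)*r/2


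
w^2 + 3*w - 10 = (w - 2)*(w + 5)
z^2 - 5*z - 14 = (z - 7)*(z + 2)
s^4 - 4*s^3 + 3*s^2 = s^2*(s - 3)*(s - 1)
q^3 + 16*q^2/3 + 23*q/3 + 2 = (q + 1/3)*(q + 2)*(q + 3)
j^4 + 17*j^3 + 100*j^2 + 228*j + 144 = (j + 1)*(j + 4)*(j + 6)^2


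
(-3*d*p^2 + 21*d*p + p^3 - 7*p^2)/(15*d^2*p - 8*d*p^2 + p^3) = (p - 7)/(-5*d + p)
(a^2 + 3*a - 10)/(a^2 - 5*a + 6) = (a + 5)/(a - 3)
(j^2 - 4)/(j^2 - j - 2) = (j + 2)/(j + 1)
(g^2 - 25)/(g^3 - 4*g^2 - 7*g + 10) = (g + 5)/(g^2 + g - 2)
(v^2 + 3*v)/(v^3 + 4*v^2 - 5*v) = (v + 3)/(v^2 + 4*v - 5)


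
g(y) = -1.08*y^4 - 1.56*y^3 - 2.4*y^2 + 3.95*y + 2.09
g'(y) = -4.32*y^3 - 4.68*y^2 - 4.8*y + 3.95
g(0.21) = 2.80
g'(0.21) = 2.70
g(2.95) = -128.98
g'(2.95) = -161.84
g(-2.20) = -26.90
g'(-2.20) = 37.86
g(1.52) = -8.69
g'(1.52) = -29.33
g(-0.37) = 0.36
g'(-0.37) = 5.30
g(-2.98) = -74.88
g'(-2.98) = 91.02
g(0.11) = 2.49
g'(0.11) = 3.36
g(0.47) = 3.20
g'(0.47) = 0.21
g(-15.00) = -50007.16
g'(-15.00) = 13602.95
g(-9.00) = -6176.50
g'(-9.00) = 2817.35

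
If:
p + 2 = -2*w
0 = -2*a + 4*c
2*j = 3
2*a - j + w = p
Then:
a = -3*w/2 - 1/4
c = -3*w/4 - 1/8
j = 3/2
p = -2*w - 2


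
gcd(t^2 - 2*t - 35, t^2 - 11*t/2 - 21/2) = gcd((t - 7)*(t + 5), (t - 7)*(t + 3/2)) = t - 7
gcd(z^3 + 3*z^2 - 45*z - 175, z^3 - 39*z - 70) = z^2 - 2*z - 35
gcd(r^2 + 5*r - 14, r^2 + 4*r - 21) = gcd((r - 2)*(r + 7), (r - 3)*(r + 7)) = r + 7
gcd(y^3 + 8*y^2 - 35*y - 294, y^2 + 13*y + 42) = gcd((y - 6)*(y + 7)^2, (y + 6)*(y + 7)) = y + 7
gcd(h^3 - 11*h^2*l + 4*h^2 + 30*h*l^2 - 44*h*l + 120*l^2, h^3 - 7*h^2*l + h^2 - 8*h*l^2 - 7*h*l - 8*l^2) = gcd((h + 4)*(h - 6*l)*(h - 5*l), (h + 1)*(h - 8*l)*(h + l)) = 1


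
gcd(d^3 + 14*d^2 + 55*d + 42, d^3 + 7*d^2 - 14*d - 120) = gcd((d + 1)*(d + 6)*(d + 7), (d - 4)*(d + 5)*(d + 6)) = d + 6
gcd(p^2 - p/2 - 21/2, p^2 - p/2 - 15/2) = 1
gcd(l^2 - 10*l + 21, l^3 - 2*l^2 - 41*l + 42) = l - 7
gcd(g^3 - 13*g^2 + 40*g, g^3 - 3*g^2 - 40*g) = g^2 - 8*g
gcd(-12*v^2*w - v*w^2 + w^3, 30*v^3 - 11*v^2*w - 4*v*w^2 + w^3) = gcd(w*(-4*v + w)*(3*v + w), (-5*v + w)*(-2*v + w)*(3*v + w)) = 3*v + w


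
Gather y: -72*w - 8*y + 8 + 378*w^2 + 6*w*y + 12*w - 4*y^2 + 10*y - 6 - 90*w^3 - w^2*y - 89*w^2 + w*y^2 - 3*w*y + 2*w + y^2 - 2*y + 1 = -90*w^3 + 289*w^2 - 58*w + y^2*(w - 3) + y*(-w^2 + 3*w) + 3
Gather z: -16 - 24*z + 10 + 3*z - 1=-21*z - 7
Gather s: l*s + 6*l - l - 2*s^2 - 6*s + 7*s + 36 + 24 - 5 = 5*l - 2*s^2 + s*(l + 1) + 55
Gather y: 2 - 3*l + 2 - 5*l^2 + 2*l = -5*l^2 - l + 4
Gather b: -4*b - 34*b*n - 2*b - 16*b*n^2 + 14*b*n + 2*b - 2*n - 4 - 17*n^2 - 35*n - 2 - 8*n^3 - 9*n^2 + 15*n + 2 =b*(-16*n^2 - 20*n - 4) - 8*n^3 - 26*n^2 - 22*n - 4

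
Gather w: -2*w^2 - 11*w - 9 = -2*w^2 - 11*w - 9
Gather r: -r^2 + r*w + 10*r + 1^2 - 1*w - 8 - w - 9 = -r^2 + r*(w + 10) - 2*w - 16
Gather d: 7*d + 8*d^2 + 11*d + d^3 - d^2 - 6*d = d^3 + 7*d^2 + 12*d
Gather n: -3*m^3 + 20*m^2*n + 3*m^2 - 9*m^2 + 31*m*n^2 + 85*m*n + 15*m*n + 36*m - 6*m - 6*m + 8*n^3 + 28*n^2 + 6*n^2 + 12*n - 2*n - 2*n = -3*m^3 - 6*m^2 + 24*m + 8*n^3 + n^2*(31*m + 34) + n*(20*m^2 + 100*m + 8)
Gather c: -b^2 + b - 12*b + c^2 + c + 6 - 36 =-b^2 - 11*b + c^2 + c - 30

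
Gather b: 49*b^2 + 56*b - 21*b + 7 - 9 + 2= 49*b^2 + 35*b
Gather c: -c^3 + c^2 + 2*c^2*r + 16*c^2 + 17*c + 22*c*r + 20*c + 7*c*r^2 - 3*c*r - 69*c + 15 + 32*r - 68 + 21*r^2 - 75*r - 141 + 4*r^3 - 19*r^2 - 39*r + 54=-c^3 + c^2*(2*r + 17) + c*(7*r^2 + 19*r - 32) + 4*r^3 + 2*r^2 - 82*r - 140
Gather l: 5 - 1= 4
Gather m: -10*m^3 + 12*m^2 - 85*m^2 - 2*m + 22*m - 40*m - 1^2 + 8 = -10*m^3 - 73*m^2 - 20*m + 7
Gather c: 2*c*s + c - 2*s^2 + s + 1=c*(2*s + 1) - 2*s^2 + s + 1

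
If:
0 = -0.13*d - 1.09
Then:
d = -8.38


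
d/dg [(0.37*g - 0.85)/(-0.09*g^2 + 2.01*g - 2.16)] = (0.0333*g^2 - 0.153*g + 0.9093)/(0.0081*g^4 - 0.3618*g^3 + 4.4289*g^2 - 8.6832*g + 4.6656)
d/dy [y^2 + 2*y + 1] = 2*y + 2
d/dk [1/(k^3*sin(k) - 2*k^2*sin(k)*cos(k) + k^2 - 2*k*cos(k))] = (-k^3*cos(k) - 3*k^2*sin(k) + 2*k^2*cos(2*k) - 2*k*sin(k) + 2*k*sin(2*k) - 2*k + 2*cos(k))/(k^2*(k - 2*cos(k))^2*(k*sin(k) + 1)^2)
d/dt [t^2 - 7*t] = 2*t - 7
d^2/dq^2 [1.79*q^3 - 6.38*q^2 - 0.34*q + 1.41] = 10.74*q - 12.76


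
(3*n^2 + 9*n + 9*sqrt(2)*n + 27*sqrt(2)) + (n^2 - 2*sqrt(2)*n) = 4*n^2 + 9*n + 7*sqrt(2)*n + 27*sqrt(2)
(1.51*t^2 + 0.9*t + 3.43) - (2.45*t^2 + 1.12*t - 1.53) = -0.94*t^2 - 0.22*t + 4.96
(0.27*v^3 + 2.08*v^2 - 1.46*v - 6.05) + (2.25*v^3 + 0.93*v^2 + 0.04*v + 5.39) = 2.52*v^3 + 3.01*v^2 - 1.42*v - 0.66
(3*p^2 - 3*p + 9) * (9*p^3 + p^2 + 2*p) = 27*p^5 - 24*p^4 + 84*p^3 + 3*p^2 + 18*p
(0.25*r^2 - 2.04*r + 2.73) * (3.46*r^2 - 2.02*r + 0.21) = 0.865*r^4 - 7.5634*r^3 + 13.6191*r^2 - 5.943*r + 0.5733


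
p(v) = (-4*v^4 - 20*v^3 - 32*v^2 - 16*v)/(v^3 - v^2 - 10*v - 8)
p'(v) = (-3*v^2 + 2*v + 10)*(-4*v^4 - 20*v^3 - 32*v^2 - 16*v)/(v^3 - v^2 - 10*v - 8)^2 + (-16*v^3 - 60*v^2 - 64*v - 16)/(v^3 - v^2 - 10*v - 8) = 4*(-v^2 + 8*v + 8)/(v^2 - 8*v + 16)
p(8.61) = -79.26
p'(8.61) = 0.52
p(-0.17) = -0.30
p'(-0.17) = 1.52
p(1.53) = 8.75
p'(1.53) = 11.74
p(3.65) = 235.69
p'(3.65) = 779.67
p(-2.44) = 0.67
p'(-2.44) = -1.69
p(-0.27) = -0.44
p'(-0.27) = 1.27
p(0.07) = 0.15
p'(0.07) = 2.22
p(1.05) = 4.34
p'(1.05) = 7.03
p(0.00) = 0.00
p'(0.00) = 2.00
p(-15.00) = 41.05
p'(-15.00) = -3.73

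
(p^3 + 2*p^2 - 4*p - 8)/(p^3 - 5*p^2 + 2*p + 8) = (p^2 + 4*p + 4)/(p^2 - 3*p - 4)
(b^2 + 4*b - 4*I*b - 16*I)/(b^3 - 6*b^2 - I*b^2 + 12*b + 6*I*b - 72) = (b + 4)/(b^2 + 3*b*(-2 + I) - 18*I)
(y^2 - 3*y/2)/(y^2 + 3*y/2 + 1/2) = y*(2*y - 3)/(2*y^2 + 3*y + 1)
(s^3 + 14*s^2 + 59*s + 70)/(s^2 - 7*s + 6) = (s^3 + 14*s^2 + 59*s + 70)/(s^2 - 7*s + 6)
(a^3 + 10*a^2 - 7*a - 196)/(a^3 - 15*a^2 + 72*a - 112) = (a^2 + 14*a + 49)/(a^2 - 11*a + 28)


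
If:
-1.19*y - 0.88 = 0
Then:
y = -0.74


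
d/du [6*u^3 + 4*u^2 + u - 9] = 18*u^2 + 8*u + 1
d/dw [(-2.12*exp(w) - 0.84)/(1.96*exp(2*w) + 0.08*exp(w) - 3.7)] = (4.1552*exp(2*w) + 3.2928*exp(w) + 7.9112)*exp(w)/(3.8416*exp(4*w) + 0.3136*exp(3*w) - 14.4976*exp(2*w) - 0.592*exp(w) + 13.69)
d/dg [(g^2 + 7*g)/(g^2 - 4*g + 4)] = (-11*g - 14)/(g^3 - 6*g^2 + 12*g - 8)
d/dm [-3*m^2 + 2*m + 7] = 2 - 6*m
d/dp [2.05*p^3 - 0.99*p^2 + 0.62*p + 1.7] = 6.15*p^2 - 1.98*p + 0.62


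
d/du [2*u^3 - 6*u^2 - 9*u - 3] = 6*u^2 - 12*u - 9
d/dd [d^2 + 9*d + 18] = 2*d + 9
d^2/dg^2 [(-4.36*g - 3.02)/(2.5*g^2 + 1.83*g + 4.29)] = (-(4.36*g + 3.02)*(5.0*g + 1.83)*(10.0*g + 3.66) + (65.4*g + 31.0576)*(2.5*g^2 + 1.83*g + 4.29))/(2.5*g^2 + 1.83*g + 4.29)^3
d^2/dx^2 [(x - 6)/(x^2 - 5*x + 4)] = 2*((11 - 3*x)*(x^2 - 5*x + 4) + (x - 6)*(2*x - 5)^2)/(x^2 - 5*x + 4)^3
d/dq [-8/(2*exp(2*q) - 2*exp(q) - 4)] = (8*exp(q) - 4)*exp(q)/(-exp(2*q) + exp(q) + 2)^2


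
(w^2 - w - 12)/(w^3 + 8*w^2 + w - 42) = (w - 4)/(w^2 + 5*w - 14)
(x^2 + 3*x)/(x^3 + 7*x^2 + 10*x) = (x + 3)/(x^2 + 7*x + 10)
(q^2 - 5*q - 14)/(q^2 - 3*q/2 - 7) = 2*(q - 7)/(2*q - 7)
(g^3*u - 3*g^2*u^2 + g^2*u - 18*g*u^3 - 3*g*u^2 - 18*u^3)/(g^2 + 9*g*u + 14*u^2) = u*(g^3 - 3*g^2*u + g^2 - 18*g*u^2 - 3*g*u - 18*u^2)/(g^2 + 9*g*u + 14*u^2)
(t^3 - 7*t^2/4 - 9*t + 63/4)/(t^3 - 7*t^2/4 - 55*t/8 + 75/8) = 2*(4*t^2 + 5*t - 21)/(8*t^2 + 10*t - 25)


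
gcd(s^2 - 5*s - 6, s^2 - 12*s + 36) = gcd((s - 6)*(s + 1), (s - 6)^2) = s - 6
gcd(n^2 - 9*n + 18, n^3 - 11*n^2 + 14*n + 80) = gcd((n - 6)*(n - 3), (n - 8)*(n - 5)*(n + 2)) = 1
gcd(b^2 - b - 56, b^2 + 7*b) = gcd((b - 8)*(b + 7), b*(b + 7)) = b + 7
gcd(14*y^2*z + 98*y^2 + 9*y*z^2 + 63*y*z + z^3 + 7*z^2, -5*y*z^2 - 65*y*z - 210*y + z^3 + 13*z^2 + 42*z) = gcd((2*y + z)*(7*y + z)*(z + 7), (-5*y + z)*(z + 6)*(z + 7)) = z + 7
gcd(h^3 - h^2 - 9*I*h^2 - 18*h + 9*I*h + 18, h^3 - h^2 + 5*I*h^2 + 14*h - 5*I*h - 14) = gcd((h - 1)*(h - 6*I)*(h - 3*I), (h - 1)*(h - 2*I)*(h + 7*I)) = h - 1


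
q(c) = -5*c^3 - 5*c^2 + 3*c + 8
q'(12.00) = -2277.00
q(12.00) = -9316.00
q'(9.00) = -1302.00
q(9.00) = -4015.00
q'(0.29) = -1.16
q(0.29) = 8.33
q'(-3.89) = -185.08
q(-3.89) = 214.99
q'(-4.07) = -204.77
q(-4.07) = 250.06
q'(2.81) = -143.54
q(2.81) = -133.99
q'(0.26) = -0.61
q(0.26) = 8.35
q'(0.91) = -18.52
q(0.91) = 2.82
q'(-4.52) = -258.26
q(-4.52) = 354.02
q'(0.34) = -2.13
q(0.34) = 8.25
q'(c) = -15*c^2 - 10*c + 3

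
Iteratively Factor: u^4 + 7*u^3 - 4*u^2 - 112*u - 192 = (u + 4)*(u^3 + 3*u^2 - 16*u - 48) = (u + 3)*(u + 4)*(u^2 - 16) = (u + 3)*(u + 4)^2*(u - 4)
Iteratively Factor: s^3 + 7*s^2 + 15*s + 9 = (s + 1)*(s^2 + 6*s + 9) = (s + 1)*(s + 3)*(s + 3)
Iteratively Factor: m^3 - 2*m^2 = (m - 2)*(m^2) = m*(m - 2)*(m)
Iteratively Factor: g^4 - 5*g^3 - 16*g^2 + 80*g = (g)*(g^3 - 5*g^2 - 16*g + 80) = g*(g - 4)*(g^2 - g - 20) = g*(g - 5)*(g - 4)*(g + 4)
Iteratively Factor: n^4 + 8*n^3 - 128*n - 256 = (n + 4)*(n^3 + 4*n^2 - 16*n - 64) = (n + 4)^2*(n^2 - 16) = (n - 4)*(n + 4)^2*(n + 4)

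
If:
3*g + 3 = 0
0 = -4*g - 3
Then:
No Solution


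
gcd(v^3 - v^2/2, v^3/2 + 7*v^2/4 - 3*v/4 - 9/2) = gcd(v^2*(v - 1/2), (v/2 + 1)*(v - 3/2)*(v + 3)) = 1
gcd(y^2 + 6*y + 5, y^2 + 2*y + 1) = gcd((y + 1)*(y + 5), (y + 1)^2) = y + 1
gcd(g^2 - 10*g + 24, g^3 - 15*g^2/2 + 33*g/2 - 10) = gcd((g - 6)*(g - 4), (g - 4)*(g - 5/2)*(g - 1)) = g - 4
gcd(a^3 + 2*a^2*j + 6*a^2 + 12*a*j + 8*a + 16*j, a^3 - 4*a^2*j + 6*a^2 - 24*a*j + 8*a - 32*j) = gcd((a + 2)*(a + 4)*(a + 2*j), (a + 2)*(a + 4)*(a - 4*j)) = a^2 + 6*a + 8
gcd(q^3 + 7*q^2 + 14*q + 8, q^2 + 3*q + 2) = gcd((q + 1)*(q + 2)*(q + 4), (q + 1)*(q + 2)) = q^2 + 3*q + 2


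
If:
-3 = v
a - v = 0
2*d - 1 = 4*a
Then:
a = -3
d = -11/2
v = -3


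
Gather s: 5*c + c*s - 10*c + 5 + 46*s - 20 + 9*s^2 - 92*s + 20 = -5*c + 9*s^2 + s*(c - 46) + 5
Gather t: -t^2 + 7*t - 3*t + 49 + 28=-t^2 + 4*t + 77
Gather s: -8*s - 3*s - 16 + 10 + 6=-11*s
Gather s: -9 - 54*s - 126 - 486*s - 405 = -540*s - 540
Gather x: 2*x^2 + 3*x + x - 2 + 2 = 2*x^2 + 4*x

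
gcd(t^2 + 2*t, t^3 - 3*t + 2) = t + 2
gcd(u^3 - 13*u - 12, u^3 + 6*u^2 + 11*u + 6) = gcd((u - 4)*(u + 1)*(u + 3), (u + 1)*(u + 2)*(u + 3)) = u^2 + 4*u + 3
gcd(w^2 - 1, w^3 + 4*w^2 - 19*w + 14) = w - 1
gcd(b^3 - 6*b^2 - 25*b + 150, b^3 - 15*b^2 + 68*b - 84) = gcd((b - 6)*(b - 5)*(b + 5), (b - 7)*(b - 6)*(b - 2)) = b - 6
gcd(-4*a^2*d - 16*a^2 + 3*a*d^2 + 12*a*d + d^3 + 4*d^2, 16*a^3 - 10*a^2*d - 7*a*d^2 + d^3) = a - d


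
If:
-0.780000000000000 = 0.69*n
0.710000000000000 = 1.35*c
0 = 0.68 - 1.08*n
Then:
No Solution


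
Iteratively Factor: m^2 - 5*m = (m)*(m - 5)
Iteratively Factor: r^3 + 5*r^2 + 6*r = (r + 3)*(r^2 + 2*r) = r*(r + 3)*(r + 2)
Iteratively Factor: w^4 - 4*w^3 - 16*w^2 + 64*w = (w - 4)*(w^3 - 16*w) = (w - 4)^2*(w^2 + 4*w) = w*(w - 4)^2*(w + 4)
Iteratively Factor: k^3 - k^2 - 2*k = (k - 2)*(k^2 + k) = k*(k - 2)*(k + 1)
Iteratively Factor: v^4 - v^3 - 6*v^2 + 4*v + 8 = (v - 2)*(v^3 + v^2 - 4*v - 4) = (v - 2)^2*(v^2 + 3*v + 2) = (v - 2)^2*(v + 2)*(v + 1)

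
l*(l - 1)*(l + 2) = l^3 + l^2 - 2*l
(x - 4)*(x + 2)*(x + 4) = x^3 + 2*x^2 - 16*x - 32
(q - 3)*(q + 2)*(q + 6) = q^3 + 5*q^2 - 12*q - 36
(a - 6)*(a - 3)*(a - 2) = a^3 - 11*a^2 + 36*a - 36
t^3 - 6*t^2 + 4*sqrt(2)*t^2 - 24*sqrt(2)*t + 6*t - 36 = (t - 6)*(t + sqrt(2))*(t + 3*sqrt(2))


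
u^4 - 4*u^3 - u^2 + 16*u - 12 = (u - 3)*(u - 2)*(u - 1)*(u + 2)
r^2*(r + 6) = r^3 + 6*r^2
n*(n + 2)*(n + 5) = n^3 + 7*n^2 + 10*n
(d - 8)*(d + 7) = d^2 - d - 56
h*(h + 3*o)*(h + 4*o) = h^3 + 7*h^2*o + 12*h*o^2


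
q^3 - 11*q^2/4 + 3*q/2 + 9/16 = (q - 3/2)^2*(q + 1/4)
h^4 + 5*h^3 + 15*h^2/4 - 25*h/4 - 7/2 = (h - 1)*(h + 1/2)*(h + 2)*(h + 7/2)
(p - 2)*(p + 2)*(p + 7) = p^3 + 7*p^2 - 4*p - 28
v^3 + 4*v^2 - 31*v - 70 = (v - 5)*(v + 2)*(v + 7)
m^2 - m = m*(m - 1)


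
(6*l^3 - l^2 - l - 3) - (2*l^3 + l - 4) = 4*l^3 - l^2 - 2*l + 1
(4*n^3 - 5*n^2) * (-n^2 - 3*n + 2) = -4*n^5 - 7*n^4 + 23*n^3 - 10*n^2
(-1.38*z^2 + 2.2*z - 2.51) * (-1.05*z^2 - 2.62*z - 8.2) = 1.449*z^4 + 1.3056*z^3 + 8.1875*z^2 - 11.4638*z + 20.582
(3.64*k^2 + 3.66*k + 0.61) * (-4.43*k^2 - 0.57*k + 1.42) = -16.1252*k^4 - 18.2886*k^3 + 0.380300000000001*k^2 + 4.8495*k + 0.8662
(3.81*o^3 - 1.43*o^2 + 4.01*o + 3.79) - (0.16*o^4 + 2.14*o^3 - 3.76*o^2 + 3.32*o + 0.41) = -0.16*o^4 + 1.67*o^3 + 2.33*o^2 + 0.69*o + 3.38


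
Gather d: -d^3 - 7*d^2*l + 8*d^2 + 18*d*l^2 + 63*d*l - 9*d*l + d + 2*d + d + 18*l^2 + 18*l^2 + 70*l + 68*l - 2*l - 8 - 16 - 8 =-d^3 + d^2*(8 - 7*l) + d*(18*l^2 + 54*l + 4) + 36*l^2 + 136*l - 32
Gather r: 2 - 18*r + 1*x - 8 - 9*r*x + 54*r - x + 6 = r*(36 - 9*x)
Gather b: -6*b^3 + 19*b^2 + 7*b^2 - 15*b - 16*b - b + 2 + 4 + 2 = -6*b^3 + 26*b^2 - 32*b + 8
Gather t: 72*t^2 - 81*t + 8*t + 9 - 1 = 72*t^2 - 73*t + 8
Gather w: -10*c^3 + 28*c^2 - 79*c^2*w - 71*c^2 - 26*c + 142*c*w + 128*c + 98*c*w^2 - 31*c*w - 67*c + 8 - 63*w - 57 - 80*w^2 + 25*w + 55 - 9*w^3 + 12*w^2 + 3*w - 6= -10*c^3 - 43*c^2 + 35*c - 9*w^3 + w^2*(98*c - 68) + w*(-79*c^2 + 111*c - 35)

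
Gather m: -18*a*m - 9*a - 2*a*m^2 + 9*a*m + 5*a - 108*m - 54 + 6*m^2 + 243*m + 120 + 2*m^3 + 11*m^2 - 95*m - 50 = -4*a + 2*m^3 + m^2*(17 - 2*a) + m*(40 - 9*a) + 16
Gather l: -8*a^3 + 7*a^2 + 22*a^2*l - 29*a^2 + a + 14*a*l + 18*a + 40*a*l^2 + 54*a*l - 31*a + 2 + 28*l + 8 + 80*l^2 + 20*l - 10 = -8*a^3 - 22*a^2 - 12*a + l^2*(40*a + 80) + l*(22*a^2 + 68*a + 48)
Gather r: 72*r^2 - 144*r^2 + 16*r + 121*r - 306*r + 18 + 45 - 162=-72*r^2 - 169*r - 99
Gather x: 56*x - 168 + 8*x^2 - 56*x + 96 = 8*x^2 - 72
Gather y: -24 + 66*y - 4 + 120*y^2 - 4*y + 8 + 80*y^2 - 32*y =200*y^2 + 30*y - 20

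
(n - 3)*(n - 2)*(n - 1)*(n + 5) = n^4 - n^3 - 19*n^2 + 49*n - 30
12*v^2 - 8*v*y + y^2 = (-6*v + y)*(-2*v + y)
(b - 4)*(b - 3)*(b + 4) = b^3 - 3*b^2 - 16*b + 48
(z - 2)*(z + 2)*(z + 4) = z^3 + 4*z^2 - 4*z - 16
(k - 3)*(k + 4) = k^2 + k - 12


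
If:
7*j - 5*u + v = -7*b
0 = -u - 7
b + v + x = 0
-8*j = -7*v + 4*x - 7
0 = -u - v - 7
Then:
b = -47/12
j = -13/12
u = -7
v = 0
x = 47/12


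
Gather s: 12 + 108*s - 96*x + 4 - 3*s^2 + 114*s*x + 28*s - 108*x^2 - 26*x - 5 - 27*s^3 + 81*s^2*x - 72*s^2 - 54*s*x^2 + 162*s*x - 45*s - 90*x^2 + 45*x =-27*s^3 + s^2*(81*x - 75) + s*(-54*x^2 + 276*x + 91) - 198*x^2 - 77*x + 11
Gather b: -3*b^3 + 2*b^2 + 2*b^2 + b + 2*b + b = -3*b^3 + 4*b^2 + 4*b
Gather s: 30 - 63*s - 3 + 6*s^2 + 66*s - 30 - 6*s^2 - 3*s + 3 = 0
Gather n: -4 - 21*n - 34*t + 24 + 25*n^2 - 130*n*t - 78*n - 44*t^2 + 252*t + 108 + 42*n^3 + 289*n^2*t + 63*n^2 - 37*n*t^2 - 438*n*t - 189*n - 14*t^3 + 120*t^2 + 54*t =42*n^3 + n^2*(289*t + 88) + n*(-37*t^2 - 568*t - 288) - 14*t^3 + 76*t^2 + 272*t + 128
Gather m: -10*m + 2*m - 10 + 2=-8*m - 8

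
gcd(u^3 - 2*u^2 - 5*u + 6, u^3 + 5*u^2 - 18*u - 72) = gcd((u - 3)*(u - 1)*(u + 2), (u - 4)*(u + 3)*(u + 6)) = 1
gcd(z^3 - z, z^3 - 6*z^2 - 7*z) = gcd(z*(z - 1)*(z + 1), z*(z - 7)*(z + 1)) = z^2 + z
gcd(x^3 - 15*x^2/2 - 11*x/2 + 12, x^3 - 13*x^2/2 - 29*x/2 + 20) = x^2 - 9*x + 8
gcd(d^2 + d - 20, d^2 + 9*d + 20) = d + 5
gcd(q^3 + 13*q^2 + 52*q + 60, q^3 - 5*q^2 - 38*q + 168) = q + 6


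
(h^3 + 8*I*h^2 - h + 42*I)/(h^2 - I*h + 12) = (h^2 + 5*I*h + 14)/(h - 4*I)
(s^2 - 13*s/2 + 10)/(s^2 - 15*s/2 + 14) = (2*s - 5)/(2*s - 7)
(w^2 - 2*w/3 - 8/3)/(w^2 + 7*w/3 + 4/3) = (w - 2)/(w + 1)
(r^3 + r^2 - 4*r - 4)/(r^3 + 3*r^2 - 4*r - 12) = (r + 1)/(r + 3)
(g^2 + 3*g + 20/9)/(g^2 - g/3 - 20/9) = (3*g + 5)/(3*g - 5)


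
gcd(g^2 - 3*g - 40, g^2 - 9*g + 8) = g - 8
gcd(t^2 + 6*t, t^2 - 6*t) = t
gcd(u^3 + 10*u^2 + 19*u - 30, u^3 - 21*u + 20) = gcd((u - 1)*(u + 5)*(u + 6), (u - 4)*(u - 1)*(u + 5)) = u^2 + 4*u - 5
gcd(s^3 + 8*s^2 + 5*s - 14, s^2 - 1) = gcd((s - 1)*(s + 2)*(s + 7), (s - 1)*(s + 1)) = s - 1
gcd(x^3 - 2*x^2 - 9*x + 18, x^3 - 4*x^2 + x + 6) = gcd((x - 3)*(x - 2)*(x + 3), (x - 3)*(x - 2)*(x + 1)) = x^2 - 5*x + 6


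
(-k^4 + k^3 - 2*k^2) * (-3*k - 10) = 3*k^5 + 7*k^4 - 4*k^3 + 20*k^2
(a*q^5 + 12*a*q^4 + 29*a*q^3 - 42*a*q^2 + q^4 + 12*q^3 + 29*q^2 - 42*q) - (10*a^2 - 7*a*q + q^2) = -10*a^2 + a*q^5 + 12*a*q^4 + 29*a*q^3 - 42*a*q^2 + 7*a*q + q^4 + 12*q^3 + 28*q^2 - 42*q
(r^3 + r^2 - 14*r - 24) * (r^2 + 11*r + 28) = r^5 + 12*r^4 + 25*r^3 - 150*r^2 - 656*r - 672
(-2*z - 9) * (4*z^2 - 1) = -8*z^3 - 36*z^2 + 2*z + 9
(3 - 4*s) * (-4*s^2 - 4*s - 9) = 16*s^3 + 4*s^2 + 24*s - 27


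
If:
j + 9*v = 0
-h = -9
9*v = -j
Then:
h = 9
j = -9*v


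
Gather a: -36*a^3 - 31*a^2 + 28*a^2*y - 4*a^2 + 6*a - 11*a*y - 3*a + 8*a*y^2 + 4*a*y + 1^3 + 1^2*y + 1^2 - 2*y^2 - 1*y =-36*a^3 + a^2*(28*y - 35) + a*(8*y^2 - 7*y + 3) - 2*y^2 + 2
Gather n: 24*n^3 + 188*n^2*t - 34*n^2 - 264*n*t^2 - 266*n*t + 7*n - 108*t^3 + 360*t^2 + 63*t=24*n^3 + n^2*(188*t - 34) + n*(-264*t^2 - 266*t + 7) - 108*t^3 + 360*t^2 + 63*t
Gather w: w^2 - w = w^2 - w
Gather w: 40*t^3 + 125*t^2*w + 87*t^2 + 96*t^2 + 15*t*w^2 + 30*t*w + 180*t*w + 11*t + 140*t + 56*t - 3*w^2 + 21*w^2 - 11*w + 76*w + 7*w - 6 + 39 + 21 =40*t^3 + 183*t^2 + 207*t + w^2*(15*t + 18) + w*(125*t^2 + 210*t + 72) + 54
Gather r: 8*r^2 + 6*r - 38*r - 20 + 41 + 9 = 8*r^2 - 32*r + 30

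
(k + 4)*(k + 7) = k^2 + 11*k + 28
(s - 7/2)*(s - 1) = s^2 - 9*s/2 + 7/2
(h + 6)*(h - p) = h^2 - h*p + 6*h - 6*p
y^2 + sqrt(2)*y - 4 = (y - sqrt(2))*(y + 2*sqrt(2))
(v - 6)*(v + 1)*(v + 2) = v^3 - 3*v^2 - 16*v - 12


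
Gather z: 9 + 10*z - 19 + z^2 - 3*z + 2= z^2 + 7*z - 8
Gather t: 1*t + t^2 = t^2 + t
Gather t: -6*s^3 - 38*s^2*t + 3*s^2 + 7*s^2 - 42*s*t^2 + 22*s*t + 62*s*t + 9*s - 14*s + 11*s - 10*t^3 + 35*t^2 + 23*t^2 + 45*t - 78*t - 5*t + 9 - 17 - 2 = -6*s^3 + 10*s^2 + 6*s - 10*t^3 + t^2*(58 - 42*s) + t*(-38*s^2 + 84*s - 38) - 10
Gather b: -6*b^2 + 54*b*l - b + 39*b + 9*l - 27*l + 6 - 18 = -6*b^2 + b*(54*l + 38) - 18*l - 12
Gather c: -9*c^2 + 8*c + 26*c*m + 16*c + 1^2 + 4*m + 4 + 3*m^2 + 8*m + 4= -9*c^2 + c*(26*m + 24) + 3*m^2 + 12*m + 9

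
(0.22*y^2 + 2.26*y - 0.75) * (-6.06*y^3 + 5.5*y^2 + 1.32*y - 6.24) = -1.3332*y^5 - 12.4856*y^4 + 17.2654*y^3 - 2.5146*y^2 - 15.0924*y + 4.68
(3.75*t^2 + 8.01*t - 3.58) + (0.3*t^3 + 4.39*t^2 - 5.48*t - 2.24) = 0.3*t^3 + 8.14*t^2 + 2.53*t - 5.82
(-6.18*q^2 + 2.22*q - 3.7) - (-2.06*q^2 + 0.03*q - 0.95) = -4.12*q^2 + 2.19*q - 2.75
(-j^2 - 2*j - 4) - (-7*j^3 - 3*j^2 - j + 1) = 7*j^3 + 2*j^2 - j - 5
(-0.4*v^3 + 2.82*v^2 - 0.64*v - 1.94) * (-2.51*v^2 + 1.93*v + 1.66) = 1.004*v^5 - 7.8502*v^4 + 6.385*v^3 + 8.3154*v^2 - 4.8066*v - 3.2204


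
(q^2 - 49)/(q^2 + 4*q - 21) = (q - 7)/(q - 3)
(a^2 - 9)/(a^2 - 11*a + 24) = (a + 3)/(a - 8)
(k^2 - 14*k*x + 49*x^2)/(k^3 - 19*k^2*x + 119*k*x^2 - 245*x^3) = 1/(k - 5*x)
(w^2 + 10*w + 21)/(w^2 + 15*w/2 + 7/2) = 2*(w + 3)/(2*w + 1)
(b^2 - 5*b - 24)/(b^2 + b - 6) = (b - 8)/(b - 2)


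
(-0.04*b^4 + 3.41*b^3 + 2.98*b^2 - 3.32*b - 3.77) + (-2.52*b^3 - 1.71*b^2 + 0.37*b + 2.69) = -0.04*b^4 + 0.89*b^3 + 1.27*b^2 - 2.95*b - 1.08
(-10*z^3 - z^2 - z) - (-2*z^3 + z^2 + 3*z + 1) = -8*z^3 - 2*z^2 - 4*z - 1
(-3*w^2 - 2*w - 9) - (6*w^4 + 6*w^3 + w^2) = -6*w^4 - 6*w^3 - 4*w^2 - 2*w - 9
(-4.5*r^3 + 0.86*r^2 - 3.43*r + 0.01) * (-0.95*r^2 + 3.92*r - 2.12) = 4.275*r^5 - 18.457*r^4 + 16.1697*r^3 - 15.2783*r^2 + 7.3108*r - 0.0212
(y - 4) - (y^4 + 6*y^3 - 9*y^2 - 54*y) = -y^4 - 6*y^3 + 9*y^2 + 55*y - 4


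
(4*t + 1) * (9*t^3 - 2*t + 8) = 36*t^4 + 9*t^3 - 8*t^2 + 30*t + 8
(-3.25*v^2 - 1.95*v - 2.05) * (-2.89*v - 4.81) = 9.3925*v^3 + 21.268*v^2 + 15.304*v + 9.8605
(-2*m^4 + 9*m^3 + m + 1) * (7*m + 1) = -14*m^5 + 61*m^4 + 9*m^3 + 7*m^2 + 8*m + 1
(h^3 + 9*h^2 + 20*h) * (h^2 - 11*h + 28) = h^5 - 2*h^4 - 51*h^3 + 32*h^2 + 560*h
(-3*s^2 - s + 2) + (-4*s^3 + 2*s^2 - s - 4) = -4*s^3 - s^2 - 2*s - 2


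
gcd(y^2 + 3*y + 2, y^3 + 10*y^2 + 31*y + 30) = y + 2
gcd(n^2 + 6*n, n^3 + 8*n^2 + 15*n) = n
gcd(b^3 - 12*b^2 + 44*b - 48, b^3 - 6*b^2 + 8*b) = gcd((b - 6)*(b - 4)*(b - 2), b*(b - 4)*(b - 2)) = b^2 - 6*b + 8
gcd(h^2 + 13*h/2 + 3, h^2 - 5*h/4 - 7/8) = h + 1/2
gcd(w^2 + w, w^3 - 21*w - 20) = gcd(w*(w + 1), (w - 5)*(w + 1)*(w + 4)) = w + 1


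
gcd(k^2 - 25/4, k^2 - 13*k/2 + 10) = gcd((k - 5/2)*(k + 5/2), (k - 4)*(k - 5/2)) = k - 5/2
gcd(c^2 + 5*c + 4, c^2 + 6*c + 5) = c + 1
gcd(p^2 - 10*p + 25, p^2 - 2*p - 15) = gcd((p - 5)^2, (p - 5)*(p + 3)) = p - 5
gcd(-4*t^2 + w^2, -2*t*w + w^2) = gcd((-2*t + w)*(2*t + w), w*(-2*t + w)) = 2*t - w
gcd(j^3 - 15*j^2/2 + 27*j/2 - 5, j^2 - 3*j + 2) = j - 2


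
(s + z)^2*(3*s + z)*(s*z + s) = 3*s^4*z + 3*s^4 + 7*s^3*z^2 + 7*s^3*z + 5*s^2*z^3 + 5*s^2*z^2 + s*z^4 + s*z^3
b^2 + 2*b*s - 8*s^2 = (b - 2*s)*(b + 4*s)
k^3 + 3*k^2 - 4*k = k*(k - 1)*(k + 4)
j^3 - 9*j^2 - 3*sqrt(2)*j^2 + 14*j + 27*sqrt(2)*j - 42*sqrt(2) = (j - 7)*(j - 2)*(j - 3*sqrt(2))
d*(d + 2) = d^2 + 2*d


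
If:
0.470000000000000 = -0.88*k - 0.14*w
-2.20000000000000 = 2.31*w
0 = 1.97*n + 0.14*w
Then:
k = -0.38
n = 0.07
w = -0.95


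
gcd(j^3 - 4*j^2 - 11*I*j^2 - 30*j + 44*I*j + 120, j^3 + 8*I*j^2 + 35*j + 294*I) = j - 6*I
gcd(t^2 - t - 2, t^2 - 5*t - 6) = t + 1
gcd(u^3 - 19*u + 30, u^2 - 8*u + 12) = u - 2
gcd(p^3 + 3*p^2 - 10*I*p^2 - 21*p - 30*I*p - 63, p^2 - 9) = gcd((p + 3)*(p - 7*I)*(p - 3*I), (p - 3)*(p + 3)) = p + 3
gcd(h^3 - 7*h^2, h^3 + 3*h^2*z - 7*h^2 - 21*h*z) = h^2 - 7*h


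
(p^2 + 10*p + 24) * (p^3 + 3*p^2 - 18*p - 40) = p^5 + 13*p^4 + 36*p^3 - 148*p^2 - 832*p - 960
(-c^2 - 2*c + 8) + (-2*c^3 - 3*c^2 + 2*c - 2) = -2*c^3 - 4*c^2 + 6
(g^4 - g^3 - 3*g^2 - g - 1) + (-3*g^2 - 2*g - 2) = g^4 - g^3 - 6*g^2 - 3*g - 3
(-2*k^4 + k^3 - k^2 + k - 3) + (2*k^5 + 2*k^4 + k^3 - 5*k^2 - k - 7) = 2*k^5 + 2*k^3 - 6*k^2 - 10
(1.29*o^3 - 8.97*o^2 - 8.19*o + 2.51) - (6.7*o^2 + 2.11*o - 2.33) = 1.29*o^3 - 15.67*o^2 - 10.3*o + 4.84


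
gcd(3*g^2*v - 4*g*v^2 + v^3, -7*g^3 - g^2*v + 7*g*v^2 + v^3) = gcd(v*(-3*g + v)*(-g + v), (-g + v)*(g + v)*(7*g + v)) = -g + v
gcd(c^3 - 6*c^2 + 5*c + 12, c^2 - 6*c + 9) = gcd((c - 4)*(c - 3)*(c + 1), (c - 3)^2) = c - 3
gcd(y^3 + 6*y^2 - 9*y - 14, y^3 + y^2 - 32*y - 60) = 1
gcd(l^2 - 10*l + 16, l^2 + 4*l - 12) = l - 2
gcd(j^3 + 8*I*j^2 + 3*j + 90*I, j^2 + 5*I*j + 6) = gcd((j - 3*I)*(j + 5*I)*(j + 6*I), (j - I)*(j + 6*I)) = j + 6*I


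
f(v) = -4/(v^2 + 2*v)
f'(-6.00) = -0.07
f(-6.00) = -0.17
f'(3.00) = 0.14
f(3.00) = -0.27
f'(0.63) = 4.75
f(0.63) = -2.41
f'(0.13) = 117.90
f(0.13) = -14.45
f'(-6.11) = -0.06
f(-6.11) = -0.16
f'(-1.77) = -37.17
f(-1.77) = 9.83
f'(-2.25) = -31.60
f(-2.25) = -7.11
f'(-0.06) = 555.02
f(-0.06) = 34.36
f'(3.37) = 0.11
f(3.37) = -0.22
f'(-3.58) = -0.65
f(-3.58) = -0.71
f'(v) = -4*(-2*v - 2)/(v^2 + 2*v)^2 = 8*(v + 1)/(v^2*(v + 2)^2)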